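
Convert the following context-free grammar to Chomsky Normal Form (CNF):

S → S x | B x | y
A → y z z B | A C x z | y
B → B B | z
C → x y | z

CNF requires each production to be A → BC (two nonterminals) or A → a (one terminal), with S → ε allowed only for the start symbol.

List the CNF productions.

TX → x; S → y; TY → y; TZ → z; A → y; B → z; C → z; S → S TX; S → B TX; A → TY X0; X0 → TZ X1; X1 → TZ B; A → A X2; X2 → C X3; X3 → TX TZ; B → B B; C → TX TY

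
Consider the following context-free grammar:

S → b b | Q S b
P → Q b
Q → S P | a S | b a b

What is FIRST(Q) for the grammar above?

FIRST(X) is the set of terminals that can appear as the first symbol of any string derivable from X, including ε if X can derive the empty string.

We compute FIRST(Q) using the standard algorithm.
FIRST(P) = {a, b}
FIRST(Q) = {a, b}
FIRST(S) = {a, b}
Therefore, FIRST(Q) = {a, b}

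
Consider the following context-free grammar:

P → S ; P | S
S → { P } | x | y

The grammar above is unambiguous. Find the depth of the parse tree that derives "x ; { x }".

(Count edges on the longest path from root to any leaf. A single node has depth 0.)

5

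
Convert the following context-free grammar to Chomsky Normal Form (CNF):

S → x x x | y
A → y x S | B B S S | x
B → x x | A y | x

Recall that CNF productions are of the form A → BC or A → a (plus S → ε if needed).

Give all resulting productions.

TX → x; S → y; TY → y; A → x; B → x; S → TX X0; X0 → TX TX; A → TY X1; X1 → TX S; A → B X2; X2 → B X3; X3 → S S; B → TX TX; B → A TY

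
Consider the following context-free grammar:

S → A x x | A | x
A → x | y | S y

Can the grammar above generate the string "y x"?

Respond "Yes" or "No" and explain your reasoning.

No - no valid derivation exists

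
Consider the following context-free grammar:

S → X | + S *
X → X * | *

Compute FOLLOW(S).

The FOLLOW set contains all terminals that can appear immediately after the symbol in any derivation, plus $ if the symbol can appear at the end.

We compute FOLLOW(S) using the standard algorithm.
FOLLOW(S) starts with {$}.
FIRST(S) = {*, +}
FIRST(X) = {*}
FOLLOW(S) = {$, *}
FOLLOW(X) = {$, *}
Therefore, FOLLOW(S) = {$, *}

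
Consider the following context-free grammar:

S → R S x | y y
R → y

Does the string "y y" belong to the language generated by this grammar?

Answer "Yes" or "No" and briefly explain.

Yes - a valid derivation exists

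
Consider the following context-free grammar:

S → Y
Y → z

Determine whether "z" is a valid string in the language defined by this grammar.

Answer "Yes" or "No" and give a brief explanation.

Yes - a valid derivation exists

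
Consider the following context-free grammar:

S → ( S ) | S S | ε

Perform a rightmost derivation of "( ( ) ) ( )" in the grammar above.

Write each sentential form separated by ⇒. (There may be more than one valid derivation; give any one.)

S ⇒ S S ⇒ S ( S ) ⇒ S ( ) ⇒ ( S ) ( ) ⇒ ( ( S ) ) ( ) ⇒ ( ( ) ) ( )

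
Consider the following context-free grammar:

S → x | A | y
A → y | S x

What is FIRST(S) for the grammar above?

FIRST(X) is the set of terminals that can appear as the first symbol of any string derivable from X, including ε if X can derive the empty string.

We compute FIRST(S) using the standard algorithm.
FIRST(A) = {x, y}
FIRST(S) = {x, y}
Therefore, FIRST(S) = {x, y}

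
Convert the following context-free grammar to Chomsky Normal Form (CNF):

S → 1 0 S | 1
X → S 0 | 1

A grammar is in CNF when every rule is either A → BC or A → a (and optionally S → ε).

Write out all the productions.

T1 → 1; T0 → 0; S → 1; X → 1; S → T1 X0; X0 → T0 S; X → S T0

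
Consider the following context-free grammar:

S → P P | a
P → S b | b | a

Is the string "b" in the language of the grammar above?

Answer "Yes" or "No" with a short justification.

No - no valid derivation exists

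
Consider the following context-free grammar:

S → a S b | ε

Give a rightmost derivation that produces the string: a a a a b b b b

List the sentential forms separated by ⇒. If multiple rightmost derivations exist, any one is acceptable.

S ⇒ a S b ⇒ a a S b b ⇒ a a a S b b b ⇒ a a a a S b b b b ⇒ a a a a b b b b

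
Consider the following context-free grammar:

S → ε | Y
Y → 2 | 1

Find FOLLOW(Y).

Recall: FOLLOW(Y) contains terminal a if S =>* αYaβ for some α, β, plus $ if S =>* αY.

We compute FOLLOW(Y) using the standard algorithm.
FOLLOW(S) starts with {$}.
FIRST(S) = {1, 2, ε}
FIRST(Y) = {1, 2}
FOLLOW(S) = {$}
FOLLOW(Y) = {$}
Therefore, FOLLOW(Y) = {$}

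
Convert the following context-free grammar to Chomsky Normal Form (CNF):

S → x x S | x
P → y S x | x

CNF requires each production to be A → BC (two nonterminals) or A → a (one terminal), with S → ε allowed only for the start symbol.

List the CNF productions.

TX → x; S → x; TY → y; P → x; S → TX X0; X0 → TX S; P → TY X1; X1 → S TX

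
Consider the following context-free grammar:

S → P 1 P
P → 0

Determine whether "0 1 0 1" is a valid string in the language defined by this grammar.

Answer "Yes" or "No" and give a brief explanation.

No - no valid derivation exists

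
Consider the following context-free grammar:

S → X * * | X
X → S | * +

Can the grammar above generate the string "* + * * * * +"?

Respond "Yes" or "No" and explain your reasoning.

No - no valid derivation exists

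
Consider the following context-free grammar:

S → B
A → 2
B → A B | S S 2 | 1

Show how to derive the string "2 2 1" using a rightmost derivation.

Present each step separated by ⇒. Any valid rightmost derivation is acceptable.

S ⇒ B ⇒ A B ⇒ A A B ⇒ A A 1 ⇒ A 2 1 ⇒ 2 2 1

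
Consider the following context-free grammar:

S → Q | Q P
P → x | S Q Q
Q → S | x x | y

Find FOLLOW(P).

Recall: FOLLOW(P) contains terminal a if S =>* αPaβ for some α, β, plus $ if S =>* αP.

We compute FOLLOW(P) using the standard algorithm.
FOLLOW(S) starts with {$}.
FIRST(P) = {x, y}
FIRST(Q) = {x, y}
FIRST(S) = {x, y}
FOLLOW(P) = {$, x, y}
FOLLOW(Q) = {$, x, y}
FOLLOW(S) = {$, x, y}
Therefore, FOLLOW(P) = {$, x, y}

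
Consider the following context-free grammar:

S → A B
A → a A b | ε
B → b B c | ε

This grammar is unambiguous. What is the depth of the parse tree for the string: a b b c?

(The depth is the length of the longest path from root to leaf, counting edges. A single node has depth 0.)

3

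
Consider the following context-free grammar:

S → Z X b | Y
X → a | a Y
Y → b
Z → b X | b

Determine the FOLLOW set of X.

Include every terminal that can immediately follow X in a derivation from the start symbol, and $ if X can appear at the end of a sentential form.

We compute FOLLOW(X) using the standard algorithm.
FOLLOW(S) starts with {$}.
FIRST(S) = {b}
FIRST(X) = {a}
FIRST(Y) = {b}
FIRST(Z) = {b}
FOLLOW(S) = {$}
FOLLOW(X) = {a, b}
FOLLOW(Y) = {$, a, b}
FOLLOW(Z) = {a}
Therefore, FOLLOW(X) = {a, b}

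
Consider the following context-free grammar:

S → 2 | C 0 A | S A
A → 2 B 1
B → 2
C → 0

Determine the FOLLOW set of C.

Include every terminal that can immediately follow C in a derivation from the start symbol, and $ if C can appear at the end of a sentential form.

We compute FOLLOW(C) using the standard algorithm.
FOLLOW(S) starts with {$}.
FIRST(A) = {2}
FIRST(B) = {2}
FIRST(C) = {0}
FIRST(S) = {0, 2}
FOLLOW(A) = {$, 2}
FOLLOW(B) = {1}
FOLLOW(C) = {0}
FOLLOW(S) = {$, 2}
Therefore, FOLLOW(C) = {0}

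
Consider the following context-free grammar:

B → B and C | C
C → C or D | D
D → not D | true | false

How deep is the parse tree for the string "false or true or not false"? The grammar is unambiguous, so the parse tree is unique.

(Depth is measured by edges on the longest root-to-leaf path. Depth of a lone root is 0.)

5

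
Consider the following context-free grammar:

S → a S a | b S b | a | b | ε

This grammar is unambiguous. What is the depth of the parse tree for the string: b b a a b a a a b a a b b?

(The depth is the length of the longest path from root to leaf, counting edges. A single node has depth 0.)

7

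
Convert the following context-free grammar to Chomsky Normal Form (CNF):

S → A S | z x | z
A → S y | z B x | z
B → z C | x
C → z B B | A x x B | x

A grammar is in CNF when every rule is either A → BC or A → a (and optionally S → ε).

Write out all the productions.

TZ → z; TX → x; S → z; TY → y; A → z; B → x; C → x; S → A S; S → TZ TX; A → S TY; A → TZ X0; X0 → B TX; B → TZ C; C → TZ X1; X1 → B B; C → A X2; X2 → TX X3; X3 → TX B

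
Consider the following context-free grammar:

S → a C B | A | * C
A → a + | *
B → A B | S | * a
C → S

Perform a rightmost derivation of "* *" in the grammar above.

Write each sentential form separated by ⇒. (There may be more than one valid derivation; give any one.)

S ⇒ * C ⇒ * S ⇒ * A ⇒ * *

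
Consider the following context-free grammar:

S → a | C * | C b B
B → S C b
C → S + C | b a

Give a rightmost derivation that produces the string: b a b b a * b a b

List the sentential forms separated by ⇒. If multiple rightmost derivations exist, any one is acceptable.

S ⇒ C b B ⇒ C b S C b ⇒ C b S b a b ⇒ C b C * b a b ⇒ C b b a * b a b ⇒ b a b b a * b a b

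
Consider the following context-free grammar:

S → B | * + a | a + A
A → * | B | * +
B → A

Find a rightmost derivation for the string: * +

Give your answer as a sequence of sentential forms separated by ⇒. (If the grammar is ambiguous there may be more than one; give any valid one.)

S ⇒ B ⇒ A ⇒ * +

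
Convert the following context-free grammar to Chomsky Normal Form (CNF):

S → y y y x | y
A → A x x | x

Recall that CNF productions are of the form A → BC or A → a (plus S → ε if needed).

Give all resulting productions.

TY → y; TX → x; S → y; A → x; S → TY X0; X0 → TY X1; X1 → TY TX; A → A X2; X2 → TX TX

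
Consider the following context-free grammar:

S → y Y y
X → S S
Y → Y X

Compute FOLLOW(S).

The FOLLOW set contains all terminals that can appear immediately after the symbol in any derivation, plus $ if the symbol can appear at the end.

We compute FOLLOW(S) using the standard algorithm.
FOLLOW(S) starts with {$}.
FIRST(S) = {y}
FIRST(X) = {y}
FIRST(Y) = {}
FOLLOW(S) = {$, y}
FOLLOW(X) = {y}
FOLLOW(Y) = {y}
Therefore, FOLLOW(S) = {$, y}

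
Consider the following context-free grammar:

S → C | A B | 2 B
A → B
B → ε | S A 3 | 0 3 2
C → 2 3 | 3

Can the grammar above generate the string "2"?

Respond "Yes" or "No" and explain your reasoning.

Yes - a valid derivation exists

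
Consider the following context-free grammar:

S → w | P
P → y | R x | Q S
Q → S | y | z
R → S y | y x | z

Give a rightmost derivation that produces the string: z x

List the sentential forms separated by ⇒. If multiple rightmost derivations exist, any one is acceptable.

S ⇒ P ⇒ R x ⇒ z x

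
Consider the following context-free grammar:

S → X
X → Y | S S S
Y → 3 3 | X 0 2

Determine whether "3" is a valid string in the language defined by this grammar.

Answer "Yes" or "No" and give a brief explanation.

No - no valid derivation exists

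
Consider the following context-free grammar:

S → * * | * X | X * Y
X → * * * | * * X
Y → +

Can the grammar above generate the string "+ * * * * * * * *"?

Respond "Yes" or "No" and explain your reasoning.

No - no valid derivation exists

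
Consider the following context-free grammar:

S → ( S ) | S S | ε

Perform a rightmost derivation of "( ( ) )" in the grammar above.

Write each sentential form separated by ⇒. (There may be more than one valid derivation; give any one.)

S ⇒ ( S ) ⇒ ( ( S ) ) ⇒ ( ( ) )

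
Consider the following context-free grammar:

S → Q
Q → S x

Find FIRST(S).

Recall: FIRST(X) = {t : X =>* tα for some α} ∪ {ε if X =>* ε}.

We compute FIRST(S) using the standard algorithm.
FIRST(Q) = {}
FIRST(S) = {}
Therefore, FIRST(S) = {}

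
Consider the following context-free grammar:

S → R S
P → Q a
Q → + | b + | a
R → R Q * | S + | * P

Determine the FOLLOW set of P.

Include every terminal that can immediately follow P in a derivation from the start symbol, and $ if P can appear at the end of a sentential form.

We compute FOLLOW(P) using the standard algorithm.
FOLLOW(S) starts with {$}.
FIRST(P) = {+, a, b}
FIRST(Q) = {+, a, b}
FIRST(R) = {*}
FIRST(S) = {*}
FOLLOW(P) = {*, +, a, b}
FOLLOW(Q) = {*, a}
FOLLOW(R) = {*, +, a, b}
FOLLOW(S) = {$, +}
Therefore, FOLLOW(P) = {*, +, a, b}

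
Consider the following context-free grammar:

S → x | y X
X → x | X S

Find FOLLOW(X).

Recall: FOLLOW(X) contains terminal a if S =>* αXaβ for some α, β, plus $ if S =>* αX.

We compute FOLLOW(X) using the standard algorithm.
FOLLOW(S) starts with {$}.
FIRST(S) = {x, y}
FIRST(X) = {x}
FOLLOW(S) = {$, x, y}
FOLLOW(X) = {$, x, y}
Therefore, FOLLOW(X) = {$, x, y}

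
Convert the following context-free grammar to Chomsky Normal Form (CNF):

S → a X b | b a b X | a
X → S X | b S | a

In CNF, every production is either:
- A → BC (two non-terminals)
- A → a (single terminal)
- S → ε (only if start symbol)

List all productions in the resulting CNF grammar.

TA → a; TB → b; S → a; X → a; S → TA X0; X0 → X TB; S → TB X1; X1 → TA X2; X2 → TB X; X → S X; X → TB S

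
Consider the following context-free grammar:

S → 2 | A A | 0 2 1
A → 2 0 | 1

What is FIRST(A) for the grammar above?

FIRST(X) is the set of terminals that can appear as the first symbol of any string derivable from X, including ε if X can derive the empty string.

We compute FIRST(A) using the standard algorithm.
FIRST(A) = {1, 2}
FIRST(S) = {0, 1, 2}
Therefore, FIRST(A) = {1, 2}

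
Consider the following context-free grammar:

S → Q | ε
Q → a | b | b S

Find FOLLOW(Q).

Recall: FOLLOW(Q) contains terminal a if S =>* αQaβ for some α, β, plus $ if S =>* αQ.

We compute FOLLOW(Q) using the standard algorithm.
FOLLOW(S) starts with {$}.
FIRST(Q) = {a, b}
FIRST(S) = {a, b, ε}
FOLLOW(Q) = {$}
FOLLOW(S) = {$}
Therefore, FOLLOW(Q) = {$}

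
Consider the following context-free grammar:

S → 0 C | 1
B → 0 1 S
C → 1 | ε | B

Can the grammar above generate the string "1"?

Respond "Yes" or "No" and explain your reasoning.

Yes - a valid derivation exists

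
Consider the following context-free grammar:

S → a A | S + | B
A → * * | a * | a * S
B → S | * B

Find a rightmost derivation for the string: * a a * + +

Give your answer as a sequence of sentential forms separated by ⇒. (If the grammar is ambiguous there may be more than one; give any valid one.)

S ⇒ S + ⇒ S + + ⇒ B + + ⇒ * B + + ⇒ * S + + ⇒ * a A + + ⇒ * a a * + +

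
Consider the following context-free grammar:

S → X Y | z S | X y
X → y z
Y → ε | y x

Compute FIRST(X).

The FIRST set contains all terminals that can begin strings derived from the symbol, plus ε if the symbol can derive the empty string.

We compute FIRST(X) using the standard algorithm.
FIRST(S) = {y, z}
FIRST(X) = {y}
FIRST(Y) = {y, ε}
Therefore, FIRST(X) = {y}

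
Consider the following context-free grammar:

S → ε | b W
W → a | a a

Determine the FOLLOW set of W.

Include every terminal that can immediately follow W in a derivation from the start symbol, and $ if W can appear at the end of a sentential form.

We compute FOLLOW(W) using the standard algorithm.
FOLLOW(S) starts with {$}.
FIRST(S) = {b, ε}
FIRST(W) = {a}
FOLLOW(S) = {$}
FOLLOW(W) = {$}
Therefore, FOLLOW(W) = {$}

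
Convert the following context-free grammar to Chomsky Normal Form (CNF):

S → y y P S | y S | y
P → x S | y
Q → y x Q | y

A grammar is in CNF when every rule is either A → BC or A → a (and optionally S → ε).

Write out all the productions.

TY → y; S → y; TX → x; P → y; Q → y; S → TY X0; X0 → TY X1; X1 → P S; S → TY S; P → TX S; Q → TY X2; X2 → TX Q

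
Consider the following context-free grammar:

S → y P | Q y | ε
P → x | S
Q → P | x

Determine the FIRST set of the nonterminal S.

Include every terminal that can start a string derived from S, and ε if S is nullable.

We compute FIRST(S) using the standard algorithm.
FIRST(P) = {x, y, ε}
FIRST(Q) = {x, y, ε}
FIRST(S) = {x, y, ε}
Therefore, FIRST(S) = {x, y, ε}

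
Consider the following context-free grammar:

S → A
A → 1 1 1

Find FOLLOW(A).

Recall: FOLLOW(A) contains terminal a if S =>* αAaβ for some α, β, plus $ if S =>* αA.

We compute FOLLOW(A) using the standard algorithm.
FOLLOW(S) starts with {$}.
FIRST(A) = {1}
FIRST(S) = {1}
FOLLOW(A) = {$}
FOLLOW(S) = {$}
Therefore, FOLLOW(A) = {$}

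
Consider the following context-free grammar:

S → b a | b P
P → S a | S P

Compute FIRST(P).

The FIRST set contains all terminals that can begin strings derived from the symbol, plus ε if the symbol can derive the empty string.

We compute FIRST(P) using the standard algorithm.
FIRST(P) = {b}
FIRST(S) = {b}
Therefore, FIRST(P) = {b}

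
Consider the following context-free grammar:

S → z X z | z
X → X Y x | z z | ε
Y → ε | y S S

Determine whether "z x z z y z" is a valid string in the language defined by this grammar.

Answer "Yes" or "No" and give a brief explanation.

No - no valid derivation exists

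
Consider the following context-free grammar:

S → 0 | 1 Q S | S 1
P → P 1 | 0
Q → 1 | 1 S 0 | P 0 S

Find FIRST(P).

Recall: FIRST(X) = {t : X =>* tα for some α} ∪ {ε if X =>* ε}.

We compute FIRST(P) using the standard algorithm.
FIRST(P) = {0}
FIRST(Q) = {0, 1}
FIRST(S) = {0, 1}
Therefore, FIRST(P) = {0}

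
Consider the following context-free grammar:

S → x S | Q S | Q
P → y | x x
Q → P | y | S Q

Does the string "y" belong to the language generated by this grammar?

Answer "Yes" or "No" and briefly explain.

Yes - a valid derivation exists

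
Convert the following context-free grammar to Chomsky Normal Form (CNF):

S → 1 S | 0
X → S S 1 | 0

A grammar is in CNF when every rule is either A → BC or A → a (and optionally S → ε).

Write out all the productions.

T1 → 1; S → 0; X → 0; S → T1 S; X → S X0; X0 → S T1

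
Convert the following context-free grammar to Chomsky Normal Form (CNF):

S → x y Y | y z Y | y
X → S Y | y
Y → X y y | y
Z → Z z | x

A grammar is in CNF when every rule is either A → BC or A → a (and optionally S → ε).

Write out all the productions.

TX → x; TY → y; TZ → z; S → y; X → y; Y → y; Z → x; S → TX X0; X0 → TY Y; S → TY X1; X1 → TZ Y; X → S Y; Y → X X2; X2 → TY TY; Z → Z TZ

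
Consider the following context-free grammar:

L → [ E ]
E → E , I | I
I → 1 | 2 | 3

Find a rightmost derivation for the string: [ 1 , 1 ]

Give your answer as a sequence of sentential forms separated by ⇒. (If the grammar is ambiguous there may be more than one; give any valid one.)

L ⇒ [ E ] ⇒ [ E , I ] ⇒ [ E , 1 ] ⇒ [ I , 1 ] ⇒ [ 1 , 1 ]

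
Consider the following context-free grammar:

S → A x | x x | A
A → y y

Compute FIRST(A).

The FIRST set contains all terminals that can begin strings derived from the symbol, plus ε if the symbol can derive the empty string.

We compute FIRST(A) using the standard algorithm.
FIRST(A) = {y}
FIRST(S) = {x, y}
Therefore, FIRST(A) = {y}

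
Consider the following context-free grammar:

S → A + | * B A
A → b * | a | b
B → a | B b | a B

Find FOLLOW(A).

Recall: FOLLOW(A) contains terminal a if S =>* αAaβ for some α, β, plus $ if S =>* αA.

We compute FOLLOW(A) using the standard algorithm.
FOLLOW(S) starts with {$}.
FIRST(A) = {a, b}
FIRST(B) = {a}
FIRST(S) = {*, a, b}
FOLLOW(A) = {$, +}
FOLLOW(B) = {a, b}
FOLLOW(S) = {$}
Therefore, FOLLOW(A) = {$, +}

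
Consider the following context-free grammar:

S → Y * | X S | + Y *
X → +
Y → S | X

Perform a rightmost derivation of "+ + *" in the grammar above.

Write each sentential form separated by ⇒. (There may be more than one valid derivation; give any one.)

S ⇒ + Y * ⇒ + X * ⇒ + + *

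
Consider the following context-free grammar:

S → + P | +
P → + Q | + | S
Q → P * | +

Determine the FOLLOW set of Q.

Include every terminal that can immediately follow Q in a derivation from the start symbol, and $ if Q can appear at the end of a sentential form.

We compute FOLLOW(Q) using the standard algorithm.
FOLLOW(S) starts with {$}.
FIRST(P) = {+}
FIRST(Q) = {+}
FIRST(S) = {+}
FOLLOW(P) = {$, *}
FOLLOW(Q) = {$, *}
FOLLOW(S) = {$, *}
Therefore, FOLLOW(Q) = {$, *}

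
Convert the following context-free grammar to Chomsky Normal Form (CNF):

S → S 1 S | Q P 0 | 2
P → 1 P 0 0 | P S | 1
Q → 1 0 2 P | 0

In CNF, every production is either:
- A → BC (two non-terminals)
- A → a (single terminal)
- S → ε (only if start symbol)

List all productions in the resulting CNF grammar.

T1 → 1; T0 → 0; S → 2; P → 1; T2 → 2; Q → 0; S → S X0; X0 → T1 S; S → Q X1; X1 → P T0; P → T1 X2; X2 → P X3; X3 → T0 T0; P → P S; Q → T1 X4; X4 → T0 X5; X5 → T2 P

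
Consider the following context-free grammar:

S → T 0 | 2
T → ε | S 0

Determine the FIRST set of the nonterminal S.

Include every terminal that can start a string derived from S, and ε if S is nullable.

We compute FIRST(S) using the standard algorithm.
FIRST(S) = {0, 2}
FIRST(T) = {0, 2, ε}
Therefore, FIRST(S) = {0, 2}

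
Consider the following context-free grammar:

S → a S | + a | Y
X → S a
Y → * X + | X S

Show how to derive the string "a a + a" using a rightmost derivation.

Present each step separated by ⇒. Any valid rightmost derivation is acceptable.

S ⇒ a S ⇒ a a S ⇒ a a + a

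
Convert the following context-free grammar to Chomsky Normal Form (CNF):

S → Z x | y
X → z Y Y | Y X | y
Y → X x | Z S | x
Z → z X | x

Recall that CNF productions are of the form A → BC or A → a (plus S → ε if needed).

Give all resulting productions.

TX → x; S → y; TZ → z; X → y; Y → x; Z → x; S → Z TX; X → TZ X0; X0 → Y Y; X → Y X; Y → X TX; Y → Z S; Z → TZ X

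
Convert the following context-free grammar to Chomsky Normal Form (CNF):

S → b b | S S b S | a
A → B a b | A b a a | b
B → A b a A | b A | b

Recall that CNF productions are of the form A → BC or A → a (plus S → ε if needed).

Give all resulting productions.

TB → b; S → a; TA → a; A → b; B → b; S → TB TB; S → S X0; X0 → S X1; X1 → TB S; A → B X2; X2 → TA TB; A → A X3; X3 → TB X4; X4 → TA TA; B → A X5; X5 → TB X6; X6 → TA A; B → TB A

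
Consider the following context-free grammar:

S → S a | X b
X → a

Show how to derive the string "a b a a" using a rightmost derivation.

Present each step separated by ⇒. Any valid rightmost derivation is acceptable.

S ⇒ S a ⇒ S a a ⇒ X b a a ⇒ a b a a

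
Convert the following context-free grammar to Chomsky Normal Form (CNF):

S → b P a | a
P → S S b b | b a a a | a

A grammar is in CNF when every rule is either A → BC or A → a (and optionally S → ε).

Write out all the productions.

TB → b; TA → a; S → a; P → a; S → TB X0; X0 → P TA; P → S X1; X1 → S X2; X2 → TB TB; P → TB X3; X3 → TA X4; X4 → TA TA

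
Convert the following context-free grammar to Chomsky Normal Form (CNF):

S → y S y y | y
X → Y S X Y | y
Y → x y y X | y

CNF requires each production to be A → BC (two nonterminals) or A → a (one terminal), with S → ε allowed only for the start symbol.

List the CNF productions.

TY → y; S → y; X → y; TX → x; Y → y; S → TY X0; X0 → S X1; X1 → TY TY; X → Y X2; X2 → S X3; X3 → X Y; Y → TX X4; X4 → TY X5; X5 → TY X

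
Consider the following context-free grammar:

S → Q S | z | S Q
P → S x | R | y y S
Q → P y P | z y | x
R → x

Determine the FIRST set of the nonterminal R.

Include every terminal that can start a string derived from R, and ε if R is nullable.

We compute FIRST(R) using the standard algorithm.
FIRST(P) = {x, y, z}
FIRST(Q) = {x, y, z}
FIRST(R) = {x}
FIRST(S) = {x, y, z}
Therefore, FIRST(R) = {x}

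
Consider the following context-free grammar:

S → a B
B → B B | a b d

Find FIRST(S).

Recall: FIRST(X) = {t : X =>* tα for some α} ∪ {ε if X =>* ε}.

We compute FIRST(S) using the standard algorithm.
FIRST(B) = {a}
FIRST(S) = {a}
Therefore, FIRST(S) = {a}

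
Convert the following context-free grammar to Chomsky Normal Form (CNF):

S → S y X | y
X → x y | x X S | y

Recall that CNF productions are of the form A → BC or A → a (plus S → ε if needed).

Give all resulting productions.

TY → y; S → y; TX → x; X → y; S → S X0; X0 → TY X; X → TX TY; X → TX X1; X1 → X S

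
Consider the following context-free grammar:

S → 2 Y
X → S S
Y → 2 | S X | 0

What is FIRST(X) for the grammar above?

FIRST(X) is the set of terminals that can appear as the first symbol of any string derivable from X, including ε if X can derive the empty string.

We compute FIRST(X) using the standard algorithm.
FIRST(S) = {2}
FIRST(X) = {2}
FIRST(Y) = {0, 2}
Therefore, FIRST(X) = {2}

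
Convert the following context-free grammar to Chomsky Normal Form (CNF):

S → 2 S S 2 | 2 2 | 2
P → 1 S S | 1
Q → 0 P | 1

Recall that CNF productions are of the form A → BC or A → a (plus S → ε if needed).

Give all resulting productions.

T2 → 2; S → 2; T1 → 1; P → 1; T0 → 0; Q → 1; S → T2 X0; X0 → S X1; X1 → S T2; S → T2 T2; P → T1 X2; X2 → S S; Q → T0 P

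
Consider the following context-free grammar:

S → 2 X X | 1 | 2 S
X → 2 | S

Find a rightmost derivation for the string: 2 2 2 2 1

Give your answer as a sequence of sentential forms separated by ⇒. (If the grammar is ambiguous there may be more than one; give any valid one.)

S ⇒ 2 S ⇒ 2 2 S ⇒ 2 2 2 S ⇒ 2 2 2 2 S ⇒ 2 2 2 2 1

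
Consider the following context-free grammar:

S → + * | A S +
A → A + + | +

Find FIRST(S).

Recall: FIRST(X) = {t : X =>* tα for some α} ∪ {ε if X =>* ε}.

We compute FIRST(S) using the standard algorithm.
FIRST(A) = {+}
FIRST(S) = {+}
Therefore, FIRST(S) = {+}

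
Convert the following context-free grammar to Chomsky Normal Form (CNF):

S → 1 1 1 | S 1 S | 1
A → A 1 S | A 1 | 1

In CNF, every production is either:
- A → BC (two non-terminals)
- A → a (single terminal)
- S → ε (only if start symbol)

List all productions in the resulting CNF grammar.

T1 → 1; S → 1; A → 1; S → T1 X0; X0 → T1 T1; S → S X1; X1 → T1 S; A → A X2; X2 → T1 S; A → A T1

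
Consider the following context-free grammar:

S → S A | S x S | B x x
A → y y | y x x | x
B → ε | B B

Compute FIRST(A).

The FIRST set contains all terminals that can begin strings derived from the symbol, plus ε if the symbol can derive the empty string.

We compute FIRST(A) using the standard algorithm.
FIRST(A) = {x, y}
FIRST(B) = {ε}
FIRST(S) = {x}
Therefore, FIRST(A) = {x, y}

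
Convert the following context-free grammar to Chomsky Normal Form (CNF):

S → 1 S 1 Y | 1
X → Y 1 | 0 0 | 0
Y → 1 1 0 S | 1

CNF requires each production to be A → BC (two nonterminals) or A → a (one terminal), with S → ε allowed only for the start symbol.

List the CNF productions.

T1 → 1; S → 1; T0 → 0; X → 0; Y → 1; S → T1 X0; X0 → S X1; X1 → T1 Y; X → Y T1; X → T0 T0; Y → T1 X2; X2 → T1 X3; X3 → T0 S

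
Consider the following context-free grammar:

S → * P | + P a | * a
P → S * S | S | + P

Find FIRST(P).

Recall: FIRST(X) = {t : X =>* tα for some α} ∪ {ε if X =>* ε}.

We compute FIRST(P) using the standard algorithm.
FIRST(P) = {*, +}
FIRST(S) = {*, +}
Therefore, FIRST(P) = {*, +}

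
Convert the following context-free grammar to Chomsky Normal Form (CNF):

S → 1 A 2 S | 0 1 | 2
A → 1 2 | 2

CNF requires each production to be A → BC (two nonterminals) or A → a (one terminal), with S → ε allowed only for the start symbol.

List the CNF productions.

T1 → 1; T2 → 2; T0 → 0; S → 2; A → 2; S → T1 X0; X0 → A X1; X1 → T2 S; S → T0 T1; A → T1 T2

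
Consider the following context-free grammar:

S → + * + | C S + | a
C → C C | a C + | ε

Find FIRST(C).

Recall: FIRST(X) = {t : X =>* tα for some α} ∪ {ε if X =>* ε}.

We compute FIRST(C) using the standard algorithm.
FIRST(C) = {a, ε}
FIRST(S) = {+, a}
Therefore, FIRST(C) = {a, ε}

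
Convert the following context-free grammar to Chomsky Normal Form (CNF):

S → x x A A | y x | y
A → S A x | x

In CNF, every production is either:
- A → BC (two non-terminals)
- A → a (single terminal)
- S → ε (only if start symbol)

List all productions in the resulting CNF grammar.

TX → x; TY → y; S → y; A → x; S → TX X0; X0 → TX X1; X1 → A A; S → TY TX; A → S X2; X2 → A TX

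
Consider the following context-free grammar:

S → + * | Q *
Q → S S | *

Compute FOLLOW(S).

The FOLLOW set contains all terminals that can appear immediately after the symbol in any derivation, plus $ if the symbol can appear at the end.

We compute FOLLOW(S) using the standard algorithm.
FOLLOW(S) starts with {$}.
FIRST(Q) = {*, +}
FIRST(S) = {*, +}
FOLLOW(Q) = {*}
FOLLOW(S) = {$, *, +}
Therefore, FOLLOW(S) = {$, *, +}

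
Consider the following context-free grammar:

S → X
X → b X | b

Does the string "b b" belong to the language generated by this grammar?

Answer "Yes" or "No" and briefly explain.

Yes - a valid derivation exists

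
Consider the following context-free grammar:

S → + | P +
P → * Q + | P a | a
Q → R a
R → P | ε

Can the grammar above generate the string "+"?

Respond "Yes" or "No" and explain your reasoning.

Yes - a valid derivation exists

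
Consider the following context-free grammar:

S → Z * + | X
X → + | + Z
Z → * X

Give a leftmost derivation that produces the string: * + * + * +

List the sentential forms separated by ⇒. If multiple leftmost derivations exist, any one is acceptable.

S ⇒ Z * + ⇒ * X * + ⇒ * + Z * + ⇒ * + * X * + ⇒ * + * + * +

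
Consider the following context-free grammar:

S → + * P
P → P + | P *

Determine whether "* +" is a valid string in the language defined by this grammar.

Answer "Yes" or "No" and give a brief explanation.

No - no valid derivation exists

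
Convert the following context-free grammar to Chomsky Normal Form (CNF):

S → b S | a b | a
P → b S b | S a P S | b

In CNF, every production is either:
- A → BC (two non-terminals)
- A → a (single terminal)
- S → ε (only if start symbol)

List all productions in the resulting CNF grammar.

TB → b; TA → a; S → a; P → b; S → TB S; S → TA TB; P → TB X0; X0 → S TB; P → S X1; X1 → TA X2; X2 → P S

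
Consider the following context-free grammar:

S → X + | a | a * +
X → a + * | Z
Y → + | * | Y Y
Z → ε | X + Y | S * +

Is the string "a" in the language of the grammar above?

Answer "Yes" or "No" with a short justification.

Yes - a valid derivation exists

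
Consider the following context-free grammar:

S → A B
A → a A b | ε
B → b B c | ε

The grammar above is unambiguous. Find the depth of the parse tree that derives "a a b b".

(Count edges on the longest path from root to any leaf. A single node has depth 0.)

4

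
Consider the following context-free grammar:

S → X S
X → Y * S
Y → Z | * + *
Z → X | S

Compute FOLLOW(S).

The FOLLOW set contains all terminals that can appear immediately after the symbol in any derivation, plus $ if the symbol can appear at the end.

We compute FOLLOW(S) using the standard algorithm.
FOLLOW(S) starts with {$}.
FIRST(S) = {*}
FIRST(X) = {*}
FIRST(Y) = {*}
FIRST(Z) = {*}
FOLLOW(S) = {$, *}
FOLLOW(X) = {*}
FOLLOW(Y) = {*}
FOLLOW(Z) = {*}
Therefore, FOLLOW(S) = {$, *}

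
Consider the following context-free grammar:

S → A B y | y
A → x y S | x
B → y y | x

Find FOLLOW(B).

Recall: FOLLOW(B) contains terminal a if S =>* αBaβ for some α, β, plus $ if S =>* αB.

We compute FOLLOW(B) using the standard algorithm.
FOLLOW(S) starts with {$}.
FIRST(A) = {x}
FIRST(B) = {x, y}
FIRST(S) = {x, y}
FOLLOW(A) = {x, y}
FOLLOW(B) = {y}
FOLLOW(S) = {$, x, y}
Therefore, FOLLOW(B) = {y}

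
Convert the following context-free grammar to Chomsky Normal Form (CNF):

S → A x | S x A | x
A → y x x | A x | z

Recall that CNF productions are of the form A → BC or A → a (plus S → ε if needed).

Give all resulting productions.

TX → x; S → x; TY → y; A → z; S → A TX; S → S X0; X0 → TX A; A → TY X1; X1 → TX TX; A → A TX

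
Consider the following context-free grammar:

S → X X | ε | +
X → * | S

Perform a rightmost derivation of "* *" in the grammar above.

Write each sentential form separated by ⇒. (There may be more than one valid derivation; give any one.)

S ⇒ X X ⇒ X * ⇒ * *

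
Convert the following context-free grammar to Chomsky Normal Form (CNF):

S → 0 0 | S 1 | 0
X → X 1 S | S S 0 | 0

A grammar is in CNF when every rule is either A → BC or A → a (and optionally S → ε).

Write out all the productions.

T0 → 0; T1 → 1; S → 0; X → 0; S → T0 T0; S → S T1; X → X X0; X0 → T1 S; X → S X1; X1 → S T0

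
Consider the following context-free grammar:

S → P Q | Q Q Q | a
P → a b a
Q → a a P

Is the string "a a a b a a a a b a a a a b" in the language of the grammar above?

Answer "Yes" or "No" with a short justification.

No - no valid derivation exists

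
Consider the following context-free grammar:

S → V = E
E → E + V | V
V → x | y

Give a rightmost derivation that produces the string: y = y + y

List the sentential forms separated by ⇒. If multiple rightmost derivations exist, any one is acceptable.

S ⇒ V = E ⇒ V = E + V ⇒ V = E + y ⇒ V = V + y ⇒ V = y + y ⇒ y = y + y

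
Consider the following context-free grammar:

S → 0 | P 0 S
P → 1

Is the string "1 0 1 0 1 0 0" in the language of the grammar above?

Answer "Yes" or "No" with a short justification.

Yes - a valid derivation exists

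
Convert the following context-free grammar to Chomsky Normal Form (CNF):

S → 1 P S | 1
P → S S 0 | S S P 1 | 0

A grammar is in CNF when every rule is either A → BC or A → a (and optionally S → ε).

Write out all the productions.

T1 → 1; S → 1; T0 → 0; P → 0; S → T1 X0; X0 → P S; P → S X1; X1 → S T0; P → S X2; X2 → S X3; X3 → P T1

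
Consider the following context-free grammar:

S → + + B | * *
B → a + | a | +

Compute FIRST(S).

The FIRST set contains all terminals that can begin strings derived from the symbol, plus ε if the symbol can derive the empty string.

We compute FIRST(S) using the standard algorithm.
FIRST(B) = {+, a}
FIRST(S) = {*, +}
Therefore, FIRST(S) = {*, +}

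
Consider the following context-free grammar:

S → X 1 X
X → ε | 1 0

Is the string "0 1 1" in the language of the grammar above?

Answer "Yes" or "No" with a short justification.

No - no valid derivation exists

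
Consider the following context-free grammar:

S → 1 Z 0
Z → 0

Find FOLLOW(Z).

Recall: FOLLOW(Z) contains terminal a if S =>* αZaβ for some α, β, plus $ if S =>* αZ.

We compute FOLLOW(Z) using the standard algorithm.
FOLLOW(S) starts with {$}.
FIRST(S) = {1}
FIRST(Z) = {0}
FOLLOW(S) = {$}
FOLLOW(Z) = {0}
Therefore, FOLLOW(Z) = {0}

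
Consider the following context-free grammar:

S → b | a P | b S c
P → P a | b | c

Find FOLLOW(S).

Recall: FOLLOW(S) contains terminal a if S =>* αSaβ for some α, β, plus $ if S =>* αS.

We compute FOLLOW(S) using the standard algorithm.
FOLLOW(S) starts with {$}.
FIRST(P) = {b, c}
FIRST(S) = {a, b}
FOLLOW(P) = {$, a, c}
FOLLOW(S) = {$, c}
Therefore, FOLLOW(S) = {$, c}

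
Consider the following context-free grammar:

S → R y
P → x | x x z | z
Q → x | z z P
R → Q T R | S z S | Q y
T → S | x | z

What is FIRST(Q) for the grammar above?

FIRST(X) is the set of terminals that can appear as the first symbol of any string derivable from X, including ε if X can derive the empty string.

We compute FIRST(Q) using the standard algorithm.
FIRST(P) = {x, z}
FIRST(Q) = {x, z}
FIRST(R) = {x, z}
FIRST(S) = {x, z}
FIRST(T) = {x, z}
Therefore, FIRST(Q) = {x, z}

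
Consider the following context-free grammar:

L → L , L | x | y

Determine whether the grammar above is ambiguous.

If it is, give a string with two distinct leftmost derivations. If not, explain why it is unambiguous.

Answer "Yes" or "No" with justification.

Yes - the string 'y , y , y , y , y' has two distinct leftmost derivations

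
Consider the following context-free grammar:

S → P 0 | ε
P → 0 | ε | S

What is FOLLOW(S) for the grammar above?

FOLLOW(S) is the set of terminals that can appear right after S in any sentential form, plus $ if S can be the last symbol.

We compute FOLLOW(S) using the standard algorithm.
FOLLOW(S) starts with {$}.
FIRST(P) = {0, ε}
FIRST(S) = {0, ε}
FOLLOW(P) = {0}
FOLLOW(S) = {$, 0}
Therefore, FOLLOW(S) = {$, 0}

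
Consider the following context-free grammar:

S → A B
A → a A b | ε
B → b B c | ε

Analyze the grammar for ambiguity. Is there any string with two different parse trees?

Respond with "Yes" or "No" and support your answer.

No - the grammar is unambiguous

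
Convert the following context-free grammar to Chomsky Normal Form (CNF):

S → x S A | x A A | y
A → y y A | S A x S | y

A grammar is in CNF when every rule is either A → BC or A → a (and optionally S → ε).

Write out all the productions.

TX → x; S → y; TY → y; A → y; S → TX X0; X0 → S A; S → TX X1; X1 → A A; A → TY X2; X2 → TY A; A → S X3; X3 → A X4; X4 → TX S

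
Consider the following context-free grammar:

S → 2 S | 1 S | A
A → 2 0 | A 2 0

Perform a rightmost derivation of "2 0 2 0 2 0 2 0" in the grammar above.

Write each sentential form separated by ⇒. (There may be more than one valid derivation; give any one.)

S ⇒ A ⇒ A 2 0 ⇒ A 2 0 2 0 ⇒ A 2 0 2 0 2 0 ⇒ 2 0 2 0 2 0 2 0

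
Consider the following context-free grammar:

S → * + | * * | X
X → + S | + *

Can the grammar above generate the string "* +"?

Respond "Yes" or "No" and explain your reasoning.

Yes - a valid derivation exists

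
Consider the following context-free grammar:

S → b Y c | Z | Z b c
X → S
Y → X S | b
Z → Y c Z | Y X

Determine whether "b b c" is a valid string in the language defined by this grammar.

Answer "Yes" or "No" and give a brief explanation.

Yes - a valid derivation exists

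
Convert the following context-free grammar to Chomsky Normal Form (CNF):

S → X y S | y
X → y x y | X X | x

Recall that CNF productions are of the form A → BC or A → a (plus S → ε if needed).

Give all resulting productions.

TY → y; S → y; TX → x; X → x; S → X X0; X0 → TY S; X → TY X1; X1 → TX TY; X → X X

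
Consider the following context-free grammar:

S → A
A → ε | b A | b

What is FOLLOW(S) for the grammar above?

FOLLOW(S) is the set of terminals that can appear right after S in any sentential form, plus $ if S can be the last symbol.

We compute FOLLOW(S) using the standard algorithm.
FOLLOW(S) starts with {$}.
FIRST(A) = {b, ε}
FIRST(S) = {b, ε}
FOLLOW(A) = {$}
FOLLOW(S) = {$}
Therefore, FOLLOW(S) = {$}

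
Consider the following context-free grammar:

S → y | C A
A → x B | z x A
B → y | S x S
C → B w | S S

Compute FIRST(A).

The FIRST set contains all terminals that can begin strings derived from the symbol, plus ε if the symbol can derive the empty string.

We compute FIRST(A) using the standard algorithm.
FIRST(A) = {x, z}
FIRST(B) = {y}
FIRST(C) = {y}
FIRST(S) = {y}
Therefore, FIRST(A) = {x, z}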